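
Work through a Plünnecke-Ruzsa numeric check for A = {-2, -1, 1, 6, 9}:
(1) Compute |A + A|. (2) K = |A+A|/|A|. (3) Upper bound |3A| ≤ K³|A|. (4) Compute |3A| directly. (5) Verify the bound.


|A| = 5.
Step 1: Compute A + A by enumerating all 25 pairs.
A + A = {-4, -3, -2, -1, 0, 2, 4, 5, 7, 8, 10, 12, 15, 18}, so |A + A| = 14.
Step 2: Doubling constant K = |A + A|/|A| = 14/5 = 14/5 ≈ 2.8000.
Step 3: Plünnecke-Ruzsa gives |3A| ≤ K³·|A| = (2.8000)³ · 5 ≈ 109.7600.
Step 4: Compute 3A = A + A + A directly by enumerating all triples (a,b,c) ∈ A³; |3A| = 27.
Step 5: Check 27 ≤ 109.7600? Yes ✓.

K = 14/5, Plünnecke-Ruzsa bound K³|A| ≈ 109.7600, |3A| = 27, inequality holds.


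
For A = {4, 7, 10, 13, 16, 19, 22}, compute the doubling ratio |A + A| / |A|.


|A| = 7.
Compute A + A by enumerating all 49 pairs.
A + A = {8, 11, 14, 17, 20, 23, 26, 29, 32, 35, 38, 41, 44}, so |A + A| = 13.
K = |A + A| / |A| = 13/7 (already in lowest terms) ≈ 1.8571.
Reference: AP of size 7 gives K = 13/7 ≈ 1.8571; a fully generic set of size 7 gives K ≈ 4.0000.

|A| = 7, |A + A| = 13, K = 13/7.


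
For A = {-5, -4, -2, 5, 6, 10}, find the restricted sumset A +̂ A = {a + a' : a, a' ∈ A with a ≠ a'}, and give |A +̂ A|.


Restricted sumset: A +̂ A = {a + a' : a ∈ A, a' ∈ A, a ≠ a'}.
Equivalently, take A + A and drop any sum 2a that is achievable ONLY as a + a for a ∈ A (i.e. sums representable only with equal summands).
Enumerate pairs (a, a') with a < a' (symmetric, so each unordered pair gives one sum; this covers all a ≠ a'):
  -5 + -4 = -9
  -5 + -2 = -7
  -5 + 5 = 0
  -5 + 6 = 1
  -5 + 10 = 5
  -4 + -2 = -6
  -4 + 5 = 1
  -4 + 6 = 2
  -4 + 10 = 6
  -2 + 5 = 3
  -2 + 6 = 4
  -2 + 10 = 8
  5 + 6 = 11
  5 + 10 = 15
  6 + 10 = 16
Collected distinct sums: {-9, -7, -6, 0, 1, 2, 3, 4, 5, 6, 8, 11, 15, 16}
|A +̂ A| = 14
(Reference bound: |A +̂ A| ≥ 2|A| - 3 for |A| ≥ 2, with |A| = 6 giving ≥ 9.)

|A +̂ A| = 14


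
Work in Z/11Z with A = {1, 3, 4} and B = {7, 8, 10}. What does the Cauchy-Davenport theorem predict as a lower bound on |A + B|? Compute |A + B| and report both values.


Cauchy-Davenport: |A + B| ≥ min(p, |A| + |B| - 1) for A, B nonempty in Z/pZ.
|A| = 3, |B| = 3, p = 11.
CD lower bound = min(11, 3 + 3 - 1) = min(11, 5) = 5.
Compute A + B mod 11 directly:
a = 1: 1+7=8, 1+8=9, 1+10=0
a = 3: 3+7=10, 3+8=0, 3+10=2
a = 4: 4+7=0, 4+8=1, 4+10=3
A + B = {0, 1, 2, 3, 8, 9, 10}, so |A + B| = 7.
Verify: 7 ≥ 5? Yes ✓.

CD lower bound = 5, actual |A + B| = 7.


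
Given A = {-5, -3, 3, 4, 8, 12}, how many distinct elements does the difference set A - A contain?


A - A = {a - a' : a, a' ∈ A}; |A| = 6.
Bounds: 2|A|-1 ≤ |A - A| ≤ |A|² - |A| + 1, i.e. 11 ≤ |A - A| ≤ 31.
Note: 0 ∈ A - A always (from a - a). The set is symmetric: if d ∈ A - A then -d ∈ A - A.
Enumerate nonzero differences d = a - a' with a > a' (then include -d):
Positive differences: {1, 2, 4, 5, 6, 7, 8, 9, 11, 13, 15, 17}
Full difference set: {0} ∪ (positive diffs) ∪ (negative diffs).
|A - A| = 1 + 2·12 = 25 (matches direct enumeration: 25).

|A - A| = 25


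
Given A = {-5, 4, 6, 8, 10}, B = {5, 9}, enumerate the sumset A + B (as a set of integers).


A + B = {a + b : a ∈ A, b ∈ B}.
Enumerate all |A|·|B| = 5·2 = 10 pairs (a, b) and collect distinct sums.
a = -5: -5+5=0, -5+9=4
a = 4: 4+5=9, 4+9=13
a = 6: 6+5=11, 6+9=15
a = 8: 8+5=13, 8+9=17
a = 10: 10+5=15, 10+9=19
Collecting distinct sums: A + B = {0, 4, 9, 11, 13, 15, 17, 19}
|A + B| = 8

A + B = {0, 4, 9, 11, 13, 15, 17, 19}


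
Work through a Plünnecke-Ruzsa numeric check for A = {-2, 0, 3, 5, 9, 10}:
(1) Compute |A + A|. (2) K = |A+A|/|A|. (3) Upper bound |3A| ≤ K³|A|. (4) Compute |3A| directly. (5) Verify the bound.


|A| = 6.
Step 1: Compute A + A by enumerating all 36 pairs.
A + A = {-4, -2, 0, 1, 3, 5, 6, 7, 8, 9, 10, 12, 13, 14, 15, 18, 19, 20}, so |A + A| = 18.
Step 2: Doubling constant K = |A + A|/|A| = 18/6 = 18/6 ≈ 3.0000.
Step 3: Plünnecke-Ruzsa gives |3A| ≤ K³·|A| = (3.0000)³ · 6 ≈ 162.0000.
Step 4: Compute 3A = A + A + A directly by enumerating all triples (a,b,c) ∈ A³; |3A| = 33.
Step 5: Check 33 ≤ 162.0000? Yes ✓.

K = 18/6, Plünnecke-Ruzsa bound K³|A| ≈ 162.0000, |3A| = 33, inequality holds.


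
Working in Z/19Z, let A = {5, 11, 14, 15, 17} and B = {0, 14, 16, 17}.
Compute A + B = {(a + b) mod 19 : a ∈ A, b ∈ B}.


Work in Z/19Z: reduce every sum a + b modulo 19.
Enumerate all 20 pairs:
a = 5: 5+0=5, 5+14=0, 5+16=2, 5+17=3
a = 11: 11+0=11, 11+14=6, 11+16=8, 11+17=9
a = 14: 14+0=14, 14+14=9, 14+16=11, 14+17=12
a = 15: 15+0=15, 15+14=10, 15+16=12, 15+17=13
a = 17: 17+0=17, 17+14=12, 17+16=14, 17+17=15
Distinct residues collected: {0, 2, 3, 5, 6, 8, 9, 10, 11, 12, 13, 14, 15, 17}
|A + B| = 14 (out of 19 total residues).

A + B = {0, 2, 3, 5, 6, 8, 9, 10, 11, 12, 13, 14, 15, 17}


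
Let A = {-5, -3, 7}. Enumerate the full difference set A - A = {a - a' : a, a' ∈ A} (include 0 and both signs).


A - A = {a - a' : a, a' ∈ A}.
Compute a - a' for each ordered pair (a, a'):
a = -5: -5--5=0, -5--3=-2, -5-7=-12
a = -3: -3--5=2, -3--3=0, -3-7=-10
a = 7: 7--5=12, 7--3=10, 7-7=0
Collecting distinct values (and noting 0 appears from a-a):
A - A = {-12, -10, -2, 0, 2, 10, 12}
|A - A| = 7

A - A = {-12, -10, -2, 0, 2, 10, 12}


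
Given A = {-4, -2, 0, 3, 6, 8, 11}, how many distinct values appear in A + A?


A + A = {a + a' : a, a' ∈ A}; |A| = 7.
General bounds: 2|A| - 1 ≤ |A + A| ≤ |A|(|A|+1)/2, i.e. 13 ≤ |A + A| ≤ 28.
Lower bound 2|A|-1 is attained iff A is an arithmetic progression.
Enumerate sums a + a' for a ≤ a' (symmetric, so this suffices):
a = -4: -4+-4=-8, -4+-2=-6, -4+0=-4, -4+3=-1, -4+6=2, -4+8=4, -4+11=7
a = -2: -2+-2=-4, -2+0=-2, -2+3=1, -2+6=4, -2+8=6, -2+11=9
a = 0: 0+0=0, 0+3=3, 0+6=6, 0+8=8, 0+11=11
a = 3: 3+3=6, 3+6=9, 3+8=11, 3+11=14
a = 6: 6+6=12, 6+8=14, 6+11=17
a = 8: 8+8=16, 8+11=19
a = 11: 11+11=22
Distinct sums: {-8, -6, -4, -2, -1, 0, 1, 2, 3, 4, 6, 7, 8, 9, 11, 12, 14, 16, 17, 19, 22}
|A + A| = 21

|A + A| = 21


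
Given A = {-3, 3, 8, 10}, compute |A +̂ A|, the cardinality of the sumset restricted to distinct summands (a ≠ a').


Restricted sumset: A +̂ A = {a + a' : a ∈ A, a' ∈ A, a ≠ a'}.
Equivalently, take A + A and drop any sum 2a that is achievable ONLY as a + a for a ∈ A (i.e. sums representable only with equal summands).
Enumerate pairs (a, a') with a < a' (symmetric, so each unordered pair gives one sum; this covers all a ≠ a'):
  -3 + 3 = 0
  -3 + 8 = 5
  -3 + 10 = 7
  3 + 8 = 11
  3 + 10 = 13
  8 + 10 = 18
Collected distinct sums: {0, 5, 7, 11, 13, 18}
|A +̂ A| = 6
(Reference bound: |A +̂ A| ≥ 2|A| - 3 for |A| ≥ 2, with |A| = 4 giving ≥ 5.)

|A +̂ A| = 6


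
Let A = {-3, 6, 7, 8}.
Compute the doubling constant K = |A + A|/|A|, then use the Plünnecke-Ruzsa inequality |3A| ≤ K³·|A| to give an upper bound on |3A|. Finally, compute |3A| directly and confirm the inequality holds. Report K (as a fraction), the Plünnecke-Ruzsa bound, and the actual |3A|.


|A| = 4.
Step 1: Compute A + A by enumerating all 16 pairs.
A + A = {-6, 3, 4, 5, 12, 13, 14, 15, 16}, so |A + A| = 9.
Step 2: Doubling constant K = |A + A|/|A| = 9/4 = 9/4 ≈ 2.2500.
Step 3: Plünnecke-Ruzsa gives |3A| ≤ K³·|A| = (2.2500)³ · 4 ≈ 45.5625.
Step 4: Compute 3A = A + A + A directly by enumerating all triples (a,b,c) ∈ A³; |3A| = 16.
Step 5: Check 16 ≤ 45.5625? Yes ✓.

K = 9/4, Plünnecke-Ruzsa bound K³|A| ≈ 45.5625, |3A| = 16, inequality holds.


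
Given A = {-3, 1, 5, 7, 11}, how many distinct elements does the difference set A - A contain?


A - A = {a - a' : a, a' ∈ A}; |A| = 5.
Bounds: 2|A|-1 ≤ |A - A| ≤ |A|² - |A| + 1, i.e. 9 ≤ |A - A| ≤ 21.
Note: 0 ∈ A - A always (from a - a). The set is symmetric: if d ∈ A - A then -d ∈ A - A.
Enumerate nonzero differences d = a - a' with a > a' (then include -d):
Positive differences: {2, 4, 6, 8, 10, 14}
Full difference set: {0} ∪ (positive diffs) ∪ (negative diffs).
|A - A| = 1 + 2·6 = 13 (matches direct enumeration: 13).

|A - A| = 13


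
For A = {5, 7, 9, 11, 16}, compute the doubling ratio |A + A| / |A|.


|A| = 5.
Compute A + A by enumerating all 25 pairs.
A + A = {10, 12, 14, 16, 18, 20, 21, 22, 23, 25, 27, 32}, so |A + A| = 12.
K = |A + A| / |A| = 12/5 (already in lowest terms) ≈ 2.4000.
Reference: AP of size 5 gives K = 9/5 ≈ 1.8000; a fully generic set of size 5 gives K ≈ 3.0000.

|A| = 5, |A + A| = 12, K = 12/5.


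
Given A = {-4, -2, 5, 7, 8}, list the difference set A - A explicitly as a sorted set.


A - A = {a - a' : a, a' ∈ A}.
Compute a - a' for each ordered pair (a, a'):
a = -4: -4--4=0, -4--2=-2, -4-5=-9, -4-7=-11, -4-8=-12
a = -2: -2--4=2, -2--2=0, -2-5=-7, -2-7=-9, -2-8=-10
a = 5: 5--4=9, 5--2=7, 5-5=0, 5-7=-2, 5-8=-3
a = 7: 7--4=11, 7--2=9, 7-5=2, 7-7=0, 7-8=-1
a = 8: 8--4=12, 8--2=10, 8-5=3, 8-7=1, 8-8=0
Collecting distinct values (and noting 0 appears from a-a):
A - A = {-12, -11, -10, -9, -7, -3, -2, -1, 0, 1, 2, 3, 7, 9, 10, 11, 12}
|A - A| = 17

A - A = {-12, -11, -10, -9, -7, -3, -2, -1, 0, 1, 2, 3, 7, 9, 10, 11, 12}


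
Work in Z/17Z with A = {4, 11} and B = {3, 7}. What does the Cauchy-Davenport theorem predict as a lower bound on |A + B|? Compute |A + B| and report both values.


Cauchy-Davenport: |A + B| ≥ min(p, |A| + |B| - 1) for A, B nonempty in Z/pZ.
|A| = 2, |B| = 2, p = 17.
CD lower bound = min(17, 2 + 2 - 1) = min(17, 3) = 3.
Compute A + B mod 17 directly:
a = 4: 4+3=7, 4+7=11
a = 11: 11+3=14, 11+7=1
A + B = {1, 7, 11, 14}, so |A + B| = 4.
Verify: 4 ≥ 3? Yes ✓.

CD lower bound = 3, actual |A + B| = 4.


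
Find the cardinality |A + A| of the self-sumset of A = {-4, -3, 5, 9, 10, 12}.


A + A = {a + a' : a, a' ∈ A}; |A| = 6.
General bounds: 2|A| - 1 ≤ |A + A| ≤ |A|(|A|+1)/2, i.e. 11 ≤ |A + A| ≤ 21.
Lower bound 2|A|-1 is attained iff A is an arithmetic progression.
Enumerate sums a + a' for a ≤ a' (symmetric, so this suffices):
a = -4: -4+-4=-8, -4+-3=-7, -4+5=1, -4+9=5, -4+10=6, -4+12=8
a = -3: -3+-3=-6, -3+5=2, -3+9=6, -3+10=7, -3+12=9
a = 5: 5+5=10, 5+9=14, 5+10=15, 5+12=17
a = 9: 9+9=18, 9+10=19, 9+12=21
a = 10: 10+10=20, 10+12=22
a = 12: 12+12=24
Distinct sums: {-8, -7, -6, 1, 2, 5, 6, 7, 8, 9, 10, 14, 15, 17, 18, 19, 20, 21, 22, 24}
|A + A| = 20

|A + A| = 20


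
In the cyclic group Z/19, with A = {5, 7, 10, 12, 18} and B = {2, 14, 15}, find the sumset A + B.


Work in Z/19Z: reduce every sum a + b modulo 19.
Enumerate all 15 pairs:
a = 5: 5+2=7, 5+14=0, 5+15=1
a = 7: 7+2=9, 7+14=2, 7+15=3
a = 10: 10+2=12, 10+14=5, 10+15=6
a = 12: 12+2=14, 12+14=7, 12+15=8
a = 18: 18+2=1, 18+14=13, 18+15=14
Distinct residues collected: {0, 1, 2, 3, 5, 6, 7, 8, 9, 12, 13, 14}
|A + B| = 12 (out of 19 total residues).

A + B = {0, 1, 2, 3, 5, 6, 7, 8, 9, 12, 13, 14}


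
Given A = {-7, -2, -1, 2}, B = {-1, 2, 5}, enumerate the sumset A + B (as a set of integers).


A + B = {a + b : a ∈ A, b ∈ B}.
Enumerate all |A|·|B| = 4·3 = 12 pairs (a, b) and collect distinct sums.
a = -7: -7+-1=-8, -7+2=-5, -7+5=-2
a = -2: -2+-1=-3, -2+2=0, -2+5=3
a = -1: -1+-1=-2, -1+2=1, -1+5=4
a = 2: 2+-1=1, 2+2=4, 2+5=7
Collecting distinct sums: A + B = {-8, -5, -3, -2, 0, 1, 3, 4, 7}
|A + B| = 9

A + B = {-8, -5, -3, -2, 0, 1, 3, 4, 7}


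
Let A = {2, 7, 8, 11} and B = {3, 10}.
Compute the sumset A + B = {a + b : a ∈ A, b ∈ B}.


A + B = {a + b : a ∈ A, b ∈ B}.
Enumerate all |A|·|B| = 4·2 = 8 pairs (a, b) and collect distinct sums.
a = 2: 2+3=5, 2+10=12
a = 7: 7+3=10, 7+10=17
a = 8: 8+3=11, 8+10=18
a = 11: 11+3=14, 11+10=21
Collecting distinct sums: A + B = {5, 10, 11, 12, 14, 17, 18, 21}
|A + B| = 8

A + B = {5, 10, 11, 12, 14, 17, 18, 21}


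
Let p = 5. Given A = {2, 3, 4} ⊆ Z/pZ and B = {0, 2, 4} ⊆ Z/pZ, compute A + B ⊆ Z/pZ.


Work in Z/5Z: reduce every sum a + b modulo 5.
Enumerate all 9 pairs:
a = 2: 2+0=2, 2+2=4, 2+4=1
a = 3: 3+0=3, 3+2=0, 3+4=2
a = 4: 4+0=4, 4+2=1, 4+4=3
Distinct residues collected: {0, 1, 2, 3, 4}
|A + B| = 5 (out of 5 total residues).

A + B = {0, 1, 2, 3, 4}


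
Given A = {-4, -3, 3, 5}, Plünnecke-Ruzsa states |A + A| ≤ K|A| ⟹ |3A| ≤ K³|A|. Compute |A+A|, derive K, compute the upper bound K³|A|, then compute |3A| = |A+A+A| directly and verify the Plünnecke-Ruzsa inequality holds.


|A| = 4.
Step 1: Compute A + A by enumerating all 16 pairs.
A + A = {-8, -7, -6, -1, 0, 1, 2, 6, 8, 10}, so |A + A| = 10.
Step 2: Doubling constant K = |A + A|/|A| = 10/4 = 10/4 ≈ 2.5000.
Step 3: Plünnecke-Ruzsa gives |3A| ≤ K³·|A| = (2.5000)³ · 4 ≈ 62.5000.
Step 4: Compute 3A = A + A + A directly by enumerating all triples (a,b,c) ∈ A³; |3A| = 19.
Step 5: Check 19 ≤ 62.5000? Yes ✓.

K = 10/4, Plünnecke-Ruzsa bound K³|A| ≈ 62.5000, |3A| = 19, inequality holds.


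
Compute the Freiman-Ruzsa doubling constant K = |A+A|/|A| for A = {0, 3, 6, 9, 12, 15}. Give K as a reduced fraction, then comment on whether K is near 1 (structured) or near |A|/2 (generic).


|A| = 6.
Compute A + A by enumerating all 36 pairs.
A + A = {0, 3, 6, 9, 12, 15, 18, 21, 24, 27, 30}, so |A + A| = 11.
K = |A + A| / |A| = 11/6 (already in lowest terms) ≈ 1.8333.
Reference: AP of size 6 gives K = 11/6 ≈ 1.8333; a fully generic set of size 6 gives K ≈ 3.5000.

|A| = 6, |A + A| = 11, K = 11/6.


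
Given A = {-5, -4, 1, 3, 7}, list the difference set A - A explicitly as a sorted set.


A - A = {a - a' : a, a' ∈ A}.
Compute a - a' for each ordered pair (a, a'):
a = -5: -5--5=0, -5--4=-1, -5-1=-6, -5-3=-8, -5-7=-12
a = -4: -4--5=1, -4--4=0, -4-1=-5, -4-3=-7, -4-7=-11
a = 1: 1--5=6, 1--4=5, 1-1=0, 1-3=-2, 1-7=-6
a = 3: 3--5=8, 3--4=7, 3-1=2, 3-3=0, 3-7=-4
a = 7: 7--5=12, 7--4=11, 7-1=6, 7-3=4, 7-7=0
Collecting distinct values (and noting 0 appears from a-a):
A - A = {-12, -11, -8, -7, -6, -5, -4, -2, -1, 0, 1, 2, 4, 5, 6, 7, 8, 11, 12}
|A - A| = 19

A - A = {-12, -11, -8, -7, -6, -5, -4, -2, -1, 0, 1, 2, 4, 5, 6, 7, 8, 11, 12}


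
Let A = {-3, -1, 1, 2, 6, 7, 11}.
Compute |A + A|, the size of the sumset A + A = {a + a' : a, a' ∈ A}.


A + A = {a + a' : a, a' ∈ A}; |A| = 7.
General bounds: 2|A| - 1 ≤ |A + A| ≤ |A|(|A|+1)/2, i.e. 13 ≤ |A + A| ≤ 28.
Lower bound 2|A|-1 is attained iff A is an arithmetic progression.
Enumerate sums a + a' for a ≤ a' (symmetric, so this suffices):
a = -3: -3+-3=-6, -3+-1=-4, -3+1=-2, -3+2=-1, -3+6=3, -3+7=4, -3+11=8
a = -1: -1+-1=-2, -1+1=0, -1+2=1, -1+6=5, -1+7=6, -1+11=10
a = 1: 1+1=2, 1+2=3, 1+6=7, 1+7=8, 1+11=12
a = 2: 2+2=4, 2+6=8, 2+7=9, 2+11=13
a = 6: 6+6=12, 6+7=13, 6+11=17
a = 7: 7+7=14, 7+11=18
a = 11: 11+11=22
Distinct sums: {-6, -4, -2, -1, 0, 1, 2, 3, 4, 5, 6, 7, 8, 9, 10, 12, 13, 14, 17, 18, 22}
|A + A| = 21

|A + A| = 21


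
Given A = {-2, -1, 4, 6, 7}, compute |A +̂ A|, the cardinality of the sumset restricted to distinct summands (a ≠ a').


Restricted sumset: A +̂ A = {a + a' : a ∈ A, a' ∈ A, a ≠ a'}.
Equivalently, take A + A and drop any sum 2a that is achievable ONLY as a + a for a ∈ A (i.e. sums representable only with equal summands).
Enumerate pairs (a, a') with a < a' (symmetric, so each unordered pair gives one sum; this covers all a ≠ a'):
  -2 + -1 = -3
  -2 + 4 = 2
  -2 + 6 = 4
  -2 + 7 = 5
  -1 + 4 = 3
  -1 + 6 = 5
  -1 + 7 = 6
  4 + 6 = 10
  4 + 7 = 11
  6 + 7 = 13
Collected distinct sums: {-3, 2, 3, 4, 5, 6, 10, 11, 13}
|A +̂ A| = 9
(Reference bound: |A +̂ A| ≥ 2|A| - 3 for |A| ≥ 2, with |A| = 5 giving ≥ 7.)

|A +̂ A| = 9


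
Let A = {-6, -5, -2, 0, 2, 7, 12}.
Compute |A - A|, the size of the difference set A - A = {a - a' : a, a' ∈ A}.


A - A = {a - a' : a, a' ∈ A}; |A| = 7.
Bounds: 2|A|-1 ≤ |A - A| ≤ |A|² - |A| + 1, i.e. 13 ≤ |A - A| ≤ 43.
Note: 0 ∈ A - A always (from a - a). The set is symmetric: if d ∈ A - A then -d ∈ A - A.
Enumerate nonzero differences d = a - a' with a > a' (then include -d):
Positive differences: {1, 2, 3, 4, 5, 6, 7, 8, 9, 10, 12, 13, 14, 17, 18}
Full difference set: {0} ∪ (positive diffs) ∪ (negative diffs).
|A - A| = 1 + 2·15 = 31 (matches direct enumeration: 31).

|A - A| = 31


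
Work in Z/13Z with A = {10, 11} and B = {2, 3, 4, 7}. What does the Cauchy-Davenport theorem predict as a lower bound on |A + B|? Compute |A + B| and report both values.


Cauchy-Davenport: |A + B| ≥ min(p, |A| + |B| - 1) for A, B nonempty in Z/pZ.
|A| = 2, |B| = 4, p = 13.
CD lower bound = min(13, 2 + 4 - 1) = min(13, 5) = 5.
Compute A + B mod 13 directly:
a = 10: 10+2=12, 10+3=0, 10+4=1, 10+7=4
a = 11: 11+2=0, 11+3=1, 11+4=2, 11+7=5
A + B = {0, 1, 2, 4, 5, 12}, so |A + B| = 6.
Verify: 6 ≥ 5? Yes ✓.

CD lower bound = 5, actual |A + B| = 6.


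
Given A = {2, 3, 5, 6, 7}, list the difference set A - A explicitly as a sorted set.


A - A = {a - a' : a, a' ∈ A}.
Compute a - a' for each ordered pair (a, a'):
a = 2: 2-2=0, 2-3=-1, 2-5=-3, 2-6=-4, 2-7=-5
a = 3: 3-2=1, 3-3=0, 3-5=-2, 3-6=-3, 3-7=-4
a = 5: 5-2=3, 5-3=2, 5-5=0, 5-6=-1, 5-7=-2
a = 6: 6-2=4, 6-3=3, 6-5=1, 6-6=0, 6-7=-1
a = 7: 7-2=5, 7-3=4, 7-5=2, 7-6=1, 7-7=0
Collecting distinct values (and noting 0 appears from a-a):
A - A = {-5, -4, -3, -2, -1, 0, 1, 2, 3, 4, 5}
|A - A| = 11

A - A = {-5, -4, -3, -2, -1, 0, 1, 2, 3, 4, 5}


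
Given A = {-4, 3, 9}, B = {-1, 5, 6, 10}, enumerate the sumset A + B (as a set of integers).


A + B = {a + b : a ∈ A, b ∈ B}.
Enumerate all |A|·|B| = 3·4 = 12 pairs (a, b) and collect distinct sums.
a = -4: -4+-1=-5, -4+5=1, -4+6=2, -4+10=6
a = 3: 3+-1=2, 3+5=8, 3+6=9, 3+10=13
a = 9: 9+-1=8, 9+5=14, 9+6=15, 9+10=19
Collecting distinct sums: A + B = {-5, 1, 2, 6, 8, 9, 13, 14, 15, 19}
|A + B| = 10

A + B = {-5, 1, 2, 6, 8, 9, 13, 14, 15, 19}


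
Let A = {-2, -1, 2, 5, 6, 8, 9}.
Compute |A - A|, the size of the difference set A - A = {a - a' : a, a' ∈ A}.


A - A = {a - a' : a, a' ∈ A}; |A| = 7.
Bounds: 2|A|-1 ≤ |A - A| ≤ |A|² - |A| + 1, i.e. 13 ≤ |A - A| ≤ 43.
Note: 0 ∈ A - A always (from a - a). The set is symmetric: if d ∈ A - A then -d ∈ A - A.
Enumerate nonzero differences d = a - a' with a > a' (then include -d):
Positive differences: {1, 2, 3, 4, 6, 7, 8, 9, 10, 11}
Full difference set: {0} ∪ (positive diffs) ∪ (negative diffs).
|A - A| = 1 + 2·10 = 21 (matches direct enumeration: 21).

|A - A| = 21


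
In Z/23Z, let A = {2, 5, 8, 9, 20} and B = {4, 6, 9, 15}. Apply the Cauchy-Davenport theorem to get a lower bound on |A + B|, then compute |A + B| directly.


Cauchy-Davenport: |A + B| ≥ min(p, |A| + |B| - 1) for A, B nonempty in Z/pZ.
|A| = 5, |B| = 4, p = 23.
CD lower bound = min(23, 5 + 4 - 1) = min(23, 8) = 8.
Compute A + B mod 23 directly:
a = 2: 2+4=6, 2+6=8, 2+9=11, 2+15=17
a = 5: 5+4=9, 5+6=11, 5+9=14, 5+15=20
a = 8: 8+4=12, 8+6=14, 8+9=17, 8+15=0
a = 9: 9+4=13, 9+6=15, 9+9=18, 9+15=1
a = 20: 20+4=1, 20+6=3, 20+9=6, 20+15=12
A + B = {0, 1, 3, 6, 8, 9, 11, 12, 13, 14, 15, 17, 18, 20}, so |A + B| = 14.
Verify: 14 ≥ 8? Yes ✓.

CD lower bound = 8, actual |A + B| = 14.


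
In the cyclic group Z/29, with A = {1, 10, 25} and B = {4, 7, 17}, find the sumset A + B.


Work in Z/29Z: reduce every sum a + b modulo 29.
Enumerate all 9 pairs:
a = 1: 1+4=5, 1+7=8, 1+17=18
a = 10: 10+4=14, 10+7=17, 10+17=27
a = 25: 25+4=0, 25+7=3, 25+17=13
Distinct residues collected: {0, 3, 5, 8, 13, 14, 17, 18, 27}
|A + B| = 9 (out of 29 total residues).

A + B = {0, 3, 5, 8, 13, 14, 17, 18, 27}


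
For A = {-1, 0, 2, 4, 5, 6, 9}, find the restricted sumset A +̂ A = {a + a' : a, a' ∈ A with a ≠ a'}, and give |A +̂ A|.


Restricted sumset: A +̂ A = {a + a' : a ∈ A, a' ∈ A, a ≠ a'}.
Equivalently, take A + A and drop any sum 2a that is achievable ONLY as a + a for a ∈ A (i.e. sums representable only with equal summands).
Enumerate pairs (a, a') with a < a' (symmetric, so each unordered pair gives one sum; this covers all a ≠ a'):
  -1 + 0 = -1
  -1 + 2 = 1
  -1 + 4 = 3
  -1 + 5 = 4
  -1 + 6 = 5
  -1 + 9 = 8
  0 + 2 = 2
  0 + 4 = 4
  0 + 5 = 5
  0 + 6 = 6
  0 + 9 = 9
  2 + 4 = 6
  2 + 5 = 7
  2 + 6 = 8
  2 + 9 = 11
  4 + 5 = 9
  4 + 6 = 10
  4 + 9 = 13
  5 + 6 = 11
  5 + 9 = 14
  6 + 9 = 15
Collected distinct sums: {-1, 1, 2, 3, 4, 5, 6, 7, 8, 9, 10, 11, 13, 14, 15}
|A +̂ A| = 15
(Reference bound: |A +̂ A| ≥ 2|A| - 3 for |A| ≥ 2, with |A| = 7 giving ≥ 11.)

|A +̂ A| = 15


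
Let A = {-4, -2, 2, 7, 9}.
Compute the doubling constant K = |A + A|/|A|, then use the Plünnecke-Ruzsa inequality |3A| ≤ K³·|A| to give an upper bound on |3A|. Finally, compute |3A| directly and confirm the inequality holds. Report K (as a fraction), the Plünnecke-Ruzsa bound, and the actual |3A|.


|A| = 5.
Step 1: Compute A + A by enumerating all 25 pairs.
A + A = {-8, -6, -4, -2, 0, 3, 4, 5, 7, 9, 11, 14, 16, 18}, so |A + A| = 14.
Step 2: Doubling constant K = |A + A|/|A| = 14/5 = 14/5 ≈ 2.8000.
Step 3: Plünnecke-Ruzsa gives |3A| ≤ K³·|A| = (2.8000)³ · 5 ≈ 109.7600.
Step 4: Compute 3A = A + A + A directly by enumerating all triples (a,b,c) ∈ A³; |3A| = 27.
Step 5: Check 27 ≤ 109.7600? Yes ✓.

K = 14/5, Plünnecke-Ruzsa bound K³|A| ≈ 109.7600, |3A| = 27, inequality holds.


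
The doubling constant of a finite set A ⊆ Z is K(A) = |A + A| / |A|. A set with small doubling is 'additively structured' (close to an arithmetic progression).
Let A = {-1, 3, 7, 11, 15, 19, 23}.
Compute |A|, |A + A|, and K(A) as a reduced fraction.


|A| = 7.
Compute A + A by enumerating all 49 pairs.
A + A = {-2, 2, 6, 10, 14, 18, 22, 26, 30, 34, 38, 42, 46}, so |A + A| = 13.
K = |A + A| / |A| = 13/7 (already in lowest terms) ≈ 1.8571.
Reference: AP of size 7 gives K = 13/7 ≈ 1.8571; a fully generic set of size 7 gives K ≈ 4.0000.

|A| = 7, |A + A| = 13, K = 13/7.


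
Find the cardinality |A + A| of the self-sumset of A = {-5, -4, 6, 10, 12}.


A + A = {a + a' : a, a' ∈ A}; |A| = 5.
General bounds: 2|A| - 1 ≤ |A + A| ≤ |A|(|A|+1)/2, i.e. 9 ≤ |A + A| ≤ 15.
Lower bound 2|A|-1 is attained iff A is an arithmetic progression.
Enumerate sums a + a' for a ≤ a' (symmetric, so this suffices):
a = -5: -5+-5=-10, -5+-4=-9, -5+6=1, -5+10=5, -5+12=7
a = -4: -4+-4=-8, -4+6=2, -4+10=6, -4+12=8
a = 6: 6+6=12, 6+10=16, 6+12=18
a = 10: 10+10=20, 10+12=22
a = 12: 12+12=24
Distinct sums: {-10, -9, -8, 1, 2, 5, 6, 7, 8, 12, 16, 18, 20, 22, 24}
|A + A| = 15

|A + A| = 15


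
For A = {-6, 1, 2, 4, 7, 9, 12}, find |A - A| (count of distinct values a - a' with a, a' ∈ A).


A - A = {a - a' : a, a' ∈ A}; |A| = 7.
Bounds: 2|A|-1 ≤ |A - A| ≤ |A|² - |A| + 1, i.e. 13 ≤ |A - A| ≤ 43.
Note: 0 ∈ A - A always (from a - a). The set is symmetric: if d ∈ A - A then -d ∈ A - A.
Enumerate nonzero differences d = a - a' with a > a' (then include -d):
Positive differences: {1, 2, 3, 5, 6, 7, 8, 10, 11, 13, 15, 18}
Full difference set: {0} ∪ (positive diffs) ∪ (negative diffs).
|A - A| = 1 + 2·12 = 25 (matches direct enumeration: 25).

|A - A| = 25


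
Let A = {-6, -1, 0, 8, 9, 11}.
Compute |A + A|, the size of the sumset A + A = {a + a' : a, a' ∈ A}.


A + A = {a + a' : a, a' ∈ A}; |A| = 6.
General bounds: 2|A| - 1 ≤ |A + A| ≤ |A|(|A|+1)/2, i.e. 11 ≤ |A + A| ≤ 21.
Lower bound 2|A|-1 is attained iff A is an arithmetic progression.
Enumerate sums a + a' for a ≤ a' (symmetric, so this suffices):
a = -6: -6+-6=-12, -6+-1=-7, -6+0=-6, -6+8=2, -6+9=3, -6+11=5
a = -1: -1+-1=-2, -1+0=-1, -1+8=7, -1+9=8, -1+11=10
a = 0: 0+0=0, 0+8=8, 0+9=9, 0+11=11
a = 8: 8+8=16, 8+9=17, 8+11=19
a = 9: 9+9=18, 9+11=20
a = 11: 11+11=22
Distinct sums: {-12, -7, -6, -2, -1, 0, 2, 3, 5, 7, 8, 9, 10, 11, 16, 17, 18, 19, 20, 22}
|A + A| = 20

|A + A| = 20


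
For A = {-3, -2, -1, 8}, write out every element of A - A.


A - A = {a - a' : a, a' ∈ A}.
Compute a - a' for each ordered pair (a, a'):
a = -3: -3--3=0, -3--2=-1, -3--1=-2, -3-8=-11
a = -2: -2--3=1, -2--2=0, -2--1=-1, -2-8=-10
a = -1: -1--3=2, -1--2=1, -1--1=0, -1-8=-9
a = 8: 8--3=11, 8--2=10, 8--1=9, 8-8=0
Collecting distinct values (and noting 0 appears from a-a):
A - A = {-11, -10, -9, -2, -1, 0, 1, 2, 9, 10, 11}
|A - A| = 11

A - A = {-11, -10, -9, -2, -1, 0, 1, 2, 9, 10, 11}


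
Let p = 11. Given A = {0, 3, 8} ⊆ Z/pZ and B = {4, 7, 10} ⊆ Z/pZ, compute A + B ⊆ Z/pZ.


Work in Z/11Z: reduce every sum a + b modulo 11.
Enumerate all 9 pairs:
a = 0: 0+4=4, 0+7=7, 0+10=10
a = 3: 3+4=7, 3+7=10, 3+10=2
a = 8: 8+4=1, 8+7=4, 8+10=7
Distinct residues collected: {1, 2, 4, 7, 10}
|A + B| = 5 (out of 11 total residues).

A + B = {1, 2, 4, 7, 10}


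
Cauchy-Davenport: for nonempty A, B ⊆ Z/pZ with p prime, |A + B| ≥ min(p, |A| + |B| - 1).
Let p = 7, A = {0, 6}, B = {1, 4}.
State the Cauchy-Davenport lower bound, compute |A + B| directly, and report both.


Cauchy-Davenport: |A + B| ≥ min(p, |A| + |B| - 1) for A, B nonempty in Z/pZ.
|A| = 2, |B| = 2, p = 7.
CD lower bound = min(7, 2 + 2 - 1) = min(7, 3) = 3.
Compute A + B mod 7 directly:
a = 0: 0+1=1, 0+4=4
a = 6: 6+1=0, 6+4=3
A + B = {0, 1, 3, 4}, so |A + B| = 4.
Verify: 4 ≥ 3? Yes ✓.

CD lower bound = 3, actual |A + B| = 4.


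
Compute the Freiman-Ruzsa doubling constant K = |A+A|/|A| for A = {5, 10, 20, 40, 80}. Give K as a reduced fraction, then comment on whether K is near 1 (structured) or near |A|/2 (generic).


|A| = 5.
Compute A + A by enumerating all 25 pairs.
A + A = {10, 15, 20, 25, 30, 40, 45, 50, 60, 80, 85, 90, 100, 120, 160}, so |A + A| = 15.
K = |A + A| / |A| = 15/5 = 3/1 ≈ 3.0000.
Reference: AP of size 5 gives K = 9/5 ≈ 1.8000; a fully generic set of size 5 gives K ≈ 3.0000.

|A| = 5, |A + A| = 15, K = 15/5 = 3/1.


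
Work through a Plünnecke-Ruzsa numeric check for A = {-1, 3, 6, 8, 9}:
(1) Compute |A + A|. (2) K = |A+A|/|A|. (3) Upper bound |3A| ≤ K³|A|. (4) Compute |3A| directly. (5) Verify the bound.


|A| = 5.
Step 1: Compute A + A by enumerating all 25 pairs.
A + A = {-2, 2, 5, 6, 7, 8, 9, 11, 12, 14, 15, 16, 17, 18}, so |A + A| = 14.
Step 2: Doubling constant K = |A + A|/|A| = 14/5 = 14/5 ≈ 2.8000.
Step 3: Plünnecke-Ruzsa gives |3A| ≤ K³·|A| = (2.8000)³ · 5 ≈ 109.7600.
Step 4: Compute 3A = A + A + A directly by enumerating all triples (a,b,c) ∈ A³; |3A| = 26.
Step 5: Check 26 ≤ 109.7600? Yes ✓.

K = 14/5, Plünnecke-Ruzsa bound K³|A| ≈ 109.7600, |3A| = 26, inequality holds.


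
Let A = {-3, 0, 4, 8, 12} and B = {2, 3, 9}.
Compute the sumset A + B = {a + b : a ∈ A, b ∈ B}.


A + B = {a + b : a ∈ A, b ∈ B}.
Enumerate all |A|·|B| = 5·3 = 15 pairs (a, b) and collect distinct sums.
a = -3: -3+2=-1, -3+3=0, -3+9=6
a = 0: 0+2=2, 0+3=3, 0+9=9
a = 4: 4+2=6, 4+3=7, 4+9=13
a = 8: 8+2=10, 8+3=11, 8+9=17
a = 12: 12+2=14, 12+3=15, 12+9=21
Collecting distinct sums: A + B = {-1, 0, 2, 3, 6, 7, 9, 10, 11, 13, 14, 15, 17, 21}
|A + B| = 14

A + B = {-1, 0, 2, 3, 6, 7, 9, 10, 11, 13, 14, 15, 17, 21}


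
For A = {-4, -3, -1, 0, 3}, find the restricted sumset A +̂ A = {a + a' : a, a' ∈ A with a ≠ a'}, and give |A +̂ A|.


Restricted sumset: A +̂ A = {a + a' : a ∈ A, a' ∈ A, a ≠ a'}.
Equivalently, take A + A and drop any sum 2a that is achievable ONLY as a + a for a ∈ A (i.e. sums representable only with equal summands).
Enumerate pairs (a, a') with a < a' (symmetric, so each unordered pair gives one sum; this covers all a ≠ a'):
  -4 + -3 = -7
  -4 + -1 = -5
  -4 + 0 = -4
  -4 + 3 = -1
  -3 + -1 = -4
  -3 + 0 = -3
  -3 + 3 = 0
  -1 + 0 = -1
  -1 + 3 = 2
  0 + 3 = 3
Collected distinct sums: {-7, -5, -4, -3, -1, 0, 2, 3}
|A +̂ A| = 8
(Reference bound: |A +̂ A| ≥ 2|A| - 3 for |A| ≥ 2, with |A| = 5 giving ≥ 7.)

|A +̂ A| = 8


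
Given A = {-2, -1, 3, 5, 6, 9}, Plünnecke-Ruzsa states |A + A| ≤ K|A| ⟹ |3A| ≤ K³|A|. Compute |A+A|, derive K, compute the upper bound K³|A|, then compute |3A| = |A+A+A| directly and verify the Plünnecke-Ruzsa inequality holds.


|A| = 6.
Step 1: Compute A + A by enumerating all 36 pairs.
A + A = {-4, -3, -2, 1, 2, 3, 4, 5, 6, 7, 8, 9, 10, 11, 12, 14, 15, 18}, so |A + A| = 18.
Step 2: Doubling constant K = |A + A|/|A| = 18/6 = 18/6 ≈ 3.0000.
Step 3: Plünnecke-Ruzsa gives |3A| ≤ K³·|A| = (3.0000)³ · 6 ≈ 162.0000.
Step 4: Compute 3A = A + A + A directly by enumerating all triples (a,b,c) ∈ A³; |3A| = 30.
Step 5: Check 30 ≤ 162.0000? Yes ✓.

K = 18/6, Plünnecke-Ruzsa bound K³|A| ≈ 162.0000, |3A| = 30, inequality holds.


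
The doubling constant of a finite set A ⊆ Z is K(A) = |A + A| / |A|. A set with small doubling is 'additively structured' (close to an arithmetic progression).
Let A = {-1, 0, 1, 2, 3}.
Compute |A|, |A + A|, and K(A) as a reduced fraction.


|A| = 5.
Compute A + A by enumerating all 25 pairs.
A + A = {-2, -1, 0, 1, 2, 3, 4, 5, 6}, so |A + A| = 9.
K = |A + A| / |A| = 9/5 (already in lowest terms) ≈ 1.8000.
Reference: AP of size 5 gives K = 9/5 ≈ 1.8000; a fully generic set of size 5 gives K ≈ 3.0000.

|A| = 5, |A + A| = 9, K = 9/5.


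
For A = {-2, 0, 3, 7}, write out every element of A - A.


A - A = {a - a' : a, a' ∈ A}.
Compute a - a' for each ordered pair (a, a'):
a = -2: -2--2=0, -2-0=-2, -2-3=-5, -2-7=-9
a = 0: 0--2=2, 0-0=0, 0-3=-3, 0-7=-7
a = 3: 3--2=5, 3-0=3, 3-3=0, 3-7=-4
a = 7: 7--2=9, 7-0=7, 7-3=4, 7-7=0
Collecting distinct values (and noting 0 appears from a-a):
A - A = {-9, -7, -5, -4, -3, -2, 0, 2, 3, 4, 5, 7, 9}
|A - A| = 13

A - A = {-9, -7, -5, -4, -3, -2, 0, 2, 3, 4, 5, 7, 9}


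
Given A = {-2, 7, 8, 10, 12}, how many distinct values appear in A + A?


A + A = {a + a' : a, a' ∈ A}; |A| = 5.
General bounds: 2|A| - 1 ≤ |A + A| ≤ |A|(|A|+1)/2, i.e. 9 ≤ |A + A| ≤ 15.
Lower bound 2|A|-1 is attained iff A is an arithmetic progression.
Enumerate sums a + a' for a ≤ a' (symmetric, so this suffices):
a = -2: -2+-2=-4, -2+7=5, -2+8=6, -2+10=8, -2+12=10
a = 7: 7+7=14, 7+8=15, 7+10=17, 7+12=19
a = 8: 8+8=16, 8+10=18, 8+12=20
a = 10: 10+10=20, 10+12=22
a = 12: 12+12=24
Distinct sums: {-4, 5, 6, 8, 10, 14, 15, 16, 17, 18, 19, 20, 22, 24}
|A + A| = 14

|A + A| = 14


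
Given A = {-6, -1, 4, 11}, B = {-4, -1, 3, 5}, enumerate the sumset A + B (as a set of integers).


A + B = {a + b : a ∈ A, b ∈ B}.
Enumerate all |A|·|B| = 4·4 = 16 pairs (a, b) and collect distinct sums.
a = -6: -6+-4=-10, -6+-1=-7, -6+3=-3, -6+5=-1
a = -1: -1+-4=-5, -1+-1=-2, -1+3=2, -1+5=4
a = 4: 4+-4=0, 4+-1=3, 4+3=7, 4+5=9
a = 11: 11+-4=7, 11+-1=10, 11+3=14, 11+5=16
Collecting distinct sums: A + B = {-10, -7, -5, -3, -2, -1, 0, 2, 3, 4, 7, 9, 10, 14, 16}
|A + B| = 15

A + B = {-10, -7, -5, -3, -2, -1, 0, 2, 3, 4, 7, 9, 10, 14, 16}


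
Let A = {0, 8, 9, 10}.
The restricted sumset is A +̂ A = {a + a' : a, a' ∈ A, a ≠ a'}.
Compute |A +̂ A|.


Restricted sumset: A +̂ A = {a + a' : a ∈ A, a' ∈ A, a ≠ a'}.
Equivalently, take A + A and drop any sum 2a that is achievable ONLY as a + a for a ∈ A (i.e. sums representable only with equal summands).
Enumerate pairs (a, a') with a < a' (symmetric, so each unordered pair gives one sum; this covers all a ≠ a'):
  0 + 8 = 8
  0 + 9 = 9
  0 + 10 = 10
  8 + 9 = 17
  8 + 10 = 18
  9 + 10 = 19
Collected distinct sums: {8, 9, 10, 17, 18, 19}
|A +̂ A| = 6
(Reference bound: |A +̂ A| ≥ 2|A| - 3 for |A| ≥ 2, with |A| = 4 giving ≥ 5.)

|A +̂ A| = 6


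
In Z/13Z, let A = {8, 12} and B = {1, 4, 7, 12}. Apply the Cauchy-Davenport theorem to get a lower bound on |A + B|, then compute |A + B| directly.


Cauchy-Davenport: |A + B| ≥ min(p, |A| + |B| - 1) for A, B nonempty in Z/pZ.
|A| = 2, |B| = 4, p = 13.
CD lower bound = min(13, 2 + 4 - 1) = min(13, 5) = 5.
Compute A + B mod 13 directly:
a = 8: 8+1=9, 8+4=12, 8+7=2, 8+12=7
a = 12: 12+1=0, 12+4=3, 12+7=6, 12+12=11
A + B = {0, 2, 3, 6, 7, 9, 11, 12}, so |A + B| = 8.
Verify: 8 ≥ 5? Yes ✓.

CD lower bound = 5, actual |A + B| = 8.


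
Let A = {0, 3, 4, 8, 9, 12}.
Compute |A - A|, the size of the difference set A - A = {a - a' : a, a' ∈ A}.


A - A = {a - a' : a, a' ∈ A}; |A| = 6.
Bounds: 2|A|-1 ≤ |A - A| ≤ |A|² - |A| + 1, i.e. 11 ≤ |A - A| ≤ 31.
Note: 0 ∈ A - A always (from a - a). The set is symmetric: if d ∈ A - A then -d ∈ A - A.
Enumerate nonzero differences d = a - a' with a > a' (then include -d):
Positive differences: {1, 3, 4, 5, 6, 8, 9, 12}
Full difference set: {0} ∪ (positive diffs) ∪ (negative diffs).
|A - A| = 1 + 2·8 = 17 (matches direct enumeration: 17).

|A - A| = 17


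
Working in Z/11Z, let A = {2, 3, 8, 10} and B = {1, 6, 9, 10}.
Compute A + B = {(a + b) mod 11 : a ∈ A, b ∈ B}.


Work in Z/11Z: reduce every sum a + b modulo 11.
Enumerate all 16 pairs:
a = 2: 2+1=3, 2+6=8, 2+9=0, 2+10=1
a = 3: 3+1=4, 3+6=9, 3+9=1, 3+10=2
a = 8: 8+1=9, 8+6=3, 8+9=6, 8+10=7
a = 10: 10+1=0, 10+6=5, 10+9=8, 10+10=9
Distinct residues collected: {0, 1, 2, 3, 4, 5, 6, 7, 8, 9}
|A + B| = 10 (out of 11 total residues).

A + B = {0, 1, 2, 3, 4, 5, 6, 7, 8, 9}


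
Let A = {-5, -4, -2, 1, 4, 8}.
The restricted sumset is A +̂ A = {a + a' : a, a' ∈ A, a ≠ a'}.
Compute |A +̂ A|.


Restricted sumset: A +̂ A = {a + a' : a ∈ A, a' ∈ A, a ≠ a'}.
Equivalently, take A + A and drop any sum 2a that is achievable ONLY as a + a for a ∈ A (i.e. sums representable only with equal summands).
Enumerate pairs (a, a') with a < a' (symmetric, so each unordered pair gives one sum; this covers all a ≠ a'):
  -5 + -4 = -9
  -5 + -2 = -7
  -5 + 1 = -4
  -5 + 4 = -1
  -5 + 8 = 3
  -4 + -2 = -6
  -4 + 1 = -3
  -4 + 4 = 0
  -4 + 8 = 4
  -2 + 1 = -1
  -2 + 4 = 2
  -2 + 8 = 6
  1 + 4 = 5
  1 + 8 = 9
  4 + 8 = 12
Collected distinct sums: {-9, -7, -6, -4, -3, -1, 0, 2, 3, 4, 5, 6, 9, 12}
|A +̂ A| = 14
(Reference bound: |A +̂ A| ≥ 2|A| - 3 for |A| ≥ 2, with |A| = 6 giving ≥ 9.)

|A +̂ A| = 14


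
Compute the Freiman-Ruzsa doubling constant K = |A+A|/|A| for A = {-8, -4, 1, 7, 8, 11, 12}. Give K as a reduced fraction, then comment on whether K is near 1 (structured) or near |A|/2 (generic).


|A| = 7.
Compute A + A by enumerating all 49 pairs.
A + A = {-16, -12, -8, -7, -3, -1, 0, 2, 3, 4, 7, 8, 9, 12, 13, 14, 15, 16, 18, 19, 20, 22, 23, 24}, so |A + A| = 24.
K = |A + A| / |A| = 24/7 (already in lowest terms) ≈ 3.4286.
Reference: AP of size 7 gives K = 13/7 ≈ 1.8571; a fully generic set of size 7 gives K ≈ 4.0000.

|A| = 7, |A + A| = 24, K = 24/7.


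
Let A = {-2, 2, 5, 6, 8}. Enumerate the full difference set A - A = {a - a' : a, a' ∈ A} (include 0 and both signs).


A - A = {a - a' : a, a' ∈ A}.
Compute a - a' for each ordered pair (a, a'):
a = -2: -2--2=0, -2-2=-4, -2-5=-7, -2-6=-8, -2-8=-10
a = 2: 2--2=4, 2-2=0, 2-5=-3, 2-6=-4, 2-8=-6
a = 5: 5--2=7, 5-2=3, 5-5=0, 5-6=-1, 5-8=-3
a = 6: 6--2=8, 6-2=4, 6-5=1, 6-6=0, 6-8=-2
a = 8: 8--2=10, 8-2=6, 8-5=3, 8-6=2, 8-8=0
Collecting distinct values (and noting 0 appears from a-a):
A - A = {-10, -8, -7, -6, -4, -3, -2, -1, 0, 1, 2, 3, 4, 6, 7, 8, 10}
|A - A| = 17

A - A = {-10, -8, -7, -6, -4, -3, -2, -1, 0, 1, 2, 3, 4, 6, 7, 8, 10}


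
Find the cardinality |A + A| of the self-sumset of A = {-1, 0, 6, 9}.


A + A = {a + a' : a, a' ∈ A}; |A| = 4.
General bounds: 2|A| - 1 ≤ |A + A| ≤ |A|(|A|+1)/2, i.e. 7 ≤ |A + A| ≤ 10.
Lower bound 2|A|-1 is attained iff A is an arithmetic progression.
Enumerate sums a + a' for a ≤ a' (symmetric, so this suffices):
a = -1: -1+-1=-2, -1+0=-1, -1+6=5, -1+9=8
a = 0: 0+0=0, 0+6=6, 0+9=9
a = 6: 6+6=12, 6+9=15
a = 9: 9+9=18
Distinct sums: {-2, -1, 0, 5, 6, 8, 9, 12, 15, 18}
|A + A| = 10

|A + A| = 10


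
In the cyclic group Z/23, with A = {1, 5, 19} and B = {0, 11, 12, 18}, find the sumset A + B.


Work in Z/23Z: reduce every sum a + b modulo 23.
Enumerate all 12 pairs:
a = 1: 1+0=1, 1+11=12, 1+12=13, 1+18=19
a = 5: 5+0=5, 5+11=16, 5+12=17, 5+18=0
a = 19: 19+0=19, 19+11=7, 19+12=8, 19+18=14
Distinct residues collected: {0, 1, 5, 7, 8, 12, 13, 14, 16, 17, 19}
|A + B| = 11 (out of 23 total residues).

A + B = {0, 1, 5, 7, 8, 12, 13, 14, 16, 17, 19}


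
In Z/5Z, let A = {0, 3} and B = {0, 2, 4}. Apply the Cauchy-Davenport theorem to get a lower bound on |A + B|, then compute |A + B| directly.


Cauchy-Davenport: |A + B| ≥ min(p, |A| + |B| - 1) for A, B nonempty in Z/pZ.
|A| = 2, |B| = 3, p = 5.
CD lower bound = min(5, 2 + 3 - 1) = min(5, 4) = 4.
Compute A + B mod 5 directly:
a = 0: 0+0=0, 0+2=2, 0+4=4
a = 3: 3+0=3, 3+2=0, 3+4=2
A + B = {0, 2, 3, 4}, so |A + B| = 4.
Verify: 4 ≥ 4? Yes ✓.

CD lower bound = 4, actual |A + B| = 4.


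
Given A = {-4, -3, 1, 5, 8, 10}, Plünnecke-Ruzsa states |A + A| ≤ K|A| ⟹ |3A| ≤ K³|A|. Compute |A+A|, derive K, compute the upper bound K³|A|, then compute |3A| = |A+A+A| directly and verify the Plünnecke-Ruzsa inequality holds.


|A| = 6.
Step 1: Compute A + A by enumerating all 36 pairs.
A + A = {-8, -7, -6, -3, -2, 1, 2, 4, 5, 6, 7, 9, 10, 11, 13, 15, 16, 18, 20}, so |A + A| = 19.
Step 2: Doubling constant K = |A + A|/|A| = 19/6 = 19/6 ≈ 3.1667.
Step 3: Plünnecke-Ruzsa gives |3A| ≤ K³·|A| = (3.1667)³ · 6 ≈ 190.5278.
Step 4: Compute 3A = A + A + A directly by enumerating all triples (a,b,c) ∈ A³; |3A| = 38.
Step 5: Check 38 ≤ 190.5278? Yes ✓.

K = 19/6, Plünnecke-Ruzsa bound K³|A| ≈ 190.5278, |3A| = 38, inequality holds.


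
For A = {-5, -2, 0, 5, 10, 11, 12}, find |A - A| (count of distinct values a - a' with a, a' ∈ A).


A - A = {a - a' : a, a' ∈ A}; |A| = 7.
Bounds: 2|A|-1 ≤ |A - A| ≤ |A|² - |A| + 1, i.e. 13 ≤ |A - A| ≤ 43.
Note: 0 ∈ A - A always (from a - a). The set is symmetric: if d ∈ A - A then -d ∈ A - A.
Enumerate nonzero differences d = a - a' with a > a' (then include -d):
Positive differences: {1, 2, 3, 5, 6, 7, 10, 11, 12, 13, 14, 15, 16, 17}
Full difference set: {0} ∪ (positive diffs) ∪ (negative diffs).
|A - A| = 1 + 2·14 = 29 (matches direct enumeration: 29).

|A - A| = 29


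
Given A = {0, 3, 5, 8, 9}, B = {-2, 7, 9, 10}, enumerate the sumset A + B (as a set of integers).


A + B = {a + b : a ∈ A, b ∈ B}.
Enumerate all |A|·|B| = 5·4 = 20 pairs (a, b) and collect distinct sums.
a = 0: 0+-2=-2, 0+7=7, 0+9=9, 0+10=10
a = 3: 3+-2=1, 3+7=10, 3+9=12, 3+10=13
a = 5: 5+-2=3, 5+7=12, 5+9=14, 5+10=15
a = 8: 8+-2=6, 8+7=15, 8+9=17, 8+10=18
a = 9: 9+-2=7, 9+7=16, 9+9=18, 9+10=19
Collecting distinct sums: A + B = {-2, 1, 3, 6, 7, 9, 10, 12, 13, 14, 15, 16, 17, 18, 19}
|A + B| = 15

A + B = {-2, 1, 3, 6, 7, 9, 10, 12, 13, 14, 15, 16, 17, 18, 19}


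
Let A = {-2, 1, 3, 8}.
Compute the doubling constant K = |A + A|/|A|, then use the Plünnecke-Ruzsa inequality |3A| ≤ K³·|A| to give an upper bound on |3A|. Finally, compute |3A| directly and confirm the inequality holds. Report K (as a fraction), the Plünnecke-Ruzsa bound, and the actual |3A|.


|A| = 4.
Step 1: Compute A + A by enumerating all 16 pairs.
A + A = {-4, -1, 1, 2, 4, 6, 9, 11, 16}, so |A + A| = 9.
Step 2: Doubling constant K = |A + A|/|A| = 9/4 = 9/4 ≈ 2.2500.
Step 3: Plünnecke-Ruzsa gives |3A| ≤ K³·|A| = (2.2500)³ · 4 ≈ 45.5625.
Step 4: Compute 3A = A + A + A directly by enumerating all triples (a,b,c) ∈ A³; |3A| = 16.
Step 5: Check 16 ≤ 45.5625? Yes ✓.

K = 9/4, Plünnecke-Ruzsa bound K³|A| ≈ 45.5625, |3A| = 16, inequality holds.


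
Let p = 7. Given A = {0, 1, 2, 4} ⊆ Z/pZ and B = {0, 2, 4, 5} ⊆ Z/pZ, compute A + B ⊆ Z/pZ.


Work in Z/7Z: reduce every sum a + b modulo 7.
Enumerate all 16 pairs:
a = 0: 0+0=0, 0+2=2, 0+4=4, 0+5=5
a = 1: 1+0=1, 1+2=3, 1+4=5, 1+5=6
a = 2: 2+0=2, 2+2=4, 2+4=6, 2+5=0
a = 4: 4+0=4, 4+2=6, 4+4=1, 4+5=2
Distinct residues collected: {0, 1, 2, 3, 4, 5, 6}
|A + B| = 7 (out of 7 total residues).

A + B = {0, 1, 2, 3, 4, 5, 6}


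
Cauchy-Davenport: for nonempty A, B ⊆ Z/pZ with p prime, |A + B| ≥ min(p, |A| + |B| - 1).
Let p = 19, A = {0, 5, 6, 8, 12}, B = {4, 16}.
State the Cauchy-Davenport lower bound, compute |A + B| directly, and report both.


Cauchy-Davenport: |A + B| ≥ min(p, |A| + |B| - 1) for A, B nonempty in Z/pZ.
|A| = 5, |B| = 2, p = 19.
CD lower bound = min(19, 5 + 2 - 1) = min(19, 6) = 6.
Compute A + B mod 19 directly:
a = 0: 0+4=4, 0+16=16
a = 5: 5+4=9, 5+16=2
a = 6: 6+4=10, 6+16=3
a = 8: 8+4=12, 8+16=5
a = 12: 12+4=16, 12+16=9
A + B = {2, 3, 4, 5, 9, 10, 12, 16}, so |A + B| = 8.
Verify: 8 ≥ 6? Yes ✓.

CD lower bound = 6, actual |A + B| = 8.
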